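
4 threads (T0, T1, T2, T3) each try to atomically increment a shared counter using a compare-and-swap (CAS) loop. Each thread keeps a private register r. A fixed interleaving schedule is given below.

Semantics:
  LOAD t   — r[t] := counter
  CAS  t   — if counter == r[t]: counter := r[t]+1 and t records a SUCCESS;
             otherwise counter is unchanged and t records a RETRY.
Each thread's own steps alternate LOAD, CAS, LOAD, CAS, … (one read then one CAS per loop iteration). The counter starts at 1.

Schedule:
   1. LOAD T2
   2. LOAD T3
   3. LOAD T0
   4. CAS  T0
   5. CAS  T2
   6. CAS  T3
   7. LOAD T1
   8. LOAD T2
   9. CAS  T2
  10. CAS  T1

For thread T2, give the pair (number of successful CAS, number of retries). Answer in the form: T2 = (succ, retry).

T2 = (1, 1)

T2 LOAD — after: cnt=1, r=1 — load
T3 LOAD — after: cnt=1, r=1 — load
T0 LOAD — after: cnt=1, r=1 — load
T0 CAS — after: cnt=2, r=1 — ok
T2 CAS — after: cnt=2, r=1 — retry
T3 CAS — after: cnt=2, r=1 — retry
T1 LOAD — after: cnt=2, r=2 — load
T2 LOAD — after: cnt=2, r=2 — load
T2 CAS — after: cnt=3, r=2 — ok
T1 CAS — after: cnt=3, r=2 — retry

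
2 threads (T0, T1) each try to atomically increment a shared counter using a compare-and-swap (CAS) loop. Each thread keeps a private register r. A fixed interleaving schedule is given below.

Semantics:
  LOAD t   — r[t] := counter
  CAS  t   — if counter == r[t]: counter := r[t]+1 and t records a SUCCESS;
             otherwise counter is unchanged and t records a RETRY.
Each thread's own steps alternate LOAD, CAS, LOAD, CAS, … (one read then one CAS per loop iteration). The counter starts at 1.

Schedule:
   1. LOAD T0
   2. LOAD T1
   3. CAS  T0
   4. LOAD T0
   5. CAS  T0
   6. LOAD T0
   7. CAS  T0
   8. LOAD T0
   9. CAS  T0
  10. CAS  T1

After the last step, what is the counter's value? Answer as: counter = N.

counter = 5

1. LOAD T0 → mem=1 r[T0]=1 [LOAD]
2. LOAD T1 → mem=1 r[T1]=1 [LOAD]
3. CAS T0 → mem=2 r[T0]=1 [OK]
4. LOAD T0 → mem=2 r[T0]=2 [LOAD]
5. CAS T0 → mem=3 r[T0]=2 [OK]
6. LOAD T0 → mem=3 r[T0]=3 [LOAD]
7. CAS T0 → mem=4 r[T0]=3 [OK]
8. LOAD T0 → mem=4 r[T0]=4 [LOAD]
9. CAS T0 → mem=5 r[T0]=4 [OK]
10. CAS T1 → mem=5 r[T1]=1 [RETRY]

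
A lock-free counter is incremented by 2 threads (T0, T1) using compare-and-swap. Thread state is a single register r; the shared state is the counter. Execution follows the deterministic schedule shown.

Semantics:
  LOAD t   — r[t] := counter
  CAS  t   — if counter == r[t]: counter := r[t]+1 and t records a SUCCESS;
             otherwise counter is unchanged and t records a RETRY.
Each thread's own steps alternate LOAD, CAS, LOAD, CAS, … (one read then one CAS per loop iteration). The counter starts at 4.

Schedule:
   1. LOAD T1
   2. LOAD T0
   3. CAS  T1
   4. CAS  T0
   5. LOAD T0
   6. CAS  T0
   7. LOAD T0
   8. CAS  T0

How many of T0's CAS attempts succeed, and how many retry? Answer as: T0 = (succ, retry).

T0 = (2, 1)

   1) LOAD T1:  M=4  r_T1=4
   2) LOAD T0:  M=4  r_T0=4
   3) CAS  T1:  M=5  r_T1=4 ✓
   4) CAS  T0:  M=5  r_T0=4 ✗
   5) LOAD T0:  M=5  r_T0=5
   6) CAS  T0:  M=6  r_T0=5 ✓
   7) LOAD T0:  M=6  r_T0=6
   8) CAS  T0:  M=7  r_T0=6 ✓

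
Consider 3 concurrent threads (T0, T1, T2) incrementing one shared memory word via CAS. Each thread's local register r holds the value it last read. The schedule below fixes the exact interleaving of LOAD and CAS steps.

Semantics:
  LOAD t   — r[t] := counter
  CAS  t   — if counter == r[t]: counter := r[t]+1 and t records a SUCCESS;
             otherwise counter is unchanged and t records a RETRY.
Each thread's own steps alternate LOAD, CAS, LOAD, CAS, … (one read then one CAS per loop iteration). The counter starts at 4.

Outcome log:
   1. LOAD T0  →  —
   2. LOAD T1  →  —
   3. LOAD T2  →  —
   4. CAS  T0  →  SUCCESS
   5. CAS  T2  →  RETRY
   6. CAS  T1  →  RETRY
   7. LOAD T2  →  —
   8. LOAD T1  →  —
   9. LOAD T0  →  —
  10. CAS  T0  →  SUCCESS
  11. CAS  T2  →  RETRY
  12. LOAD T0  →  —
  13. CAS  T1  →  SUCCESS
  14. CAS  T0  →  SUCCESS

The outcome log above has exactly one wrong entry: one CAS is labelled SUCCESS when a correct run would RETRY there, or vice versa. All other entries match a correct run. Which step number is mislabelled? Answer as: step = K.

Reference trace:
   1) LOAD T0:  M=4  r_T0=4
   2) LOAD T1:  M=4  r_T1=4
   3) LOAD T2:  M=4  r_T2=4
   4) CAS  T0:  M=5  r_T0=4 ✓
   5) CAS  T2:  M=5  r_T2=4 ✗
   6) CAS  T1:  M=5  r_T1=4 ✗
   7) LOAD T2:  M=5  r_T2=5
   8) LOAD T1:  M=5  r_T1=5
   9) LOAD T0:  M=5  r_T0=5
  10) CAS  T0:  M=6  r_T0=5 ✓
  11) CAS  T2:  M=6  r_T2=5 ✗
  12) LOAD T0:  M=6  r_T0=6
  13) CAS  T1:  M=6  r_T1=5 ✗
  14) CAS  T0:  M=7  r_T0=6 ✓
Flip is step 13.

step = 13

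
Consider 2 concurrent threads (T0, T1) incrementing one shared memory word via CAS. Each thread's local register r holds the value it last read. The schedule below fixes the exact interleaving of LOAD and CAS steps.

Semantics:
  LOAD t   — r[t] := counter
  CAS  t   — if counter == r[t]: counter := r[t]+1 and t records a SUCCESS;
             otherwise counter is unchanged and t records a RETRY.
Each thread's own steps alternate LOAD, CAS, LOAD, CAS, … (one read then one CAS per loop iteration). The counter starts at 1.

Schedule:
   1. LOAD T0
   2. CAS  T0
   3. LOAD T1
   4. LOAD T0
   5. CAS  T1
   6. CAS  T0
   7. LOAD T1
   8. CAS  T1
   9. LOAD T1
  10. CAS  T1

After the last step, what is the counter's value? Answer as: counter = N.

step 1: T0 LOAD ⇒ load; ctr=1 reg=1
step 2: T0 CAS ⇒ ok; ctr=2 reg=1
step 3: T1 LOAD ⇒ load; ctr=2 reg=2
step 4: T0 LOAD ⇒ load; ctr=2 reg=2
step 5: T1 CAS ⇒ ok; ctr=3 reg=2
step 6: T0 CAS ⇒ retry; ctr=3 reg=2
step 7: T1 LOAD ⇒ load; ctr=3 reg=3
step 8: T1 CAS ⇒ ok; ctr=4 reg=3
step 9: T1 LOAD ⇒ load; ctr=4 reg=4
step 10: T1 CAS ⇒ ok; ctr=5 reg=4

counter = 5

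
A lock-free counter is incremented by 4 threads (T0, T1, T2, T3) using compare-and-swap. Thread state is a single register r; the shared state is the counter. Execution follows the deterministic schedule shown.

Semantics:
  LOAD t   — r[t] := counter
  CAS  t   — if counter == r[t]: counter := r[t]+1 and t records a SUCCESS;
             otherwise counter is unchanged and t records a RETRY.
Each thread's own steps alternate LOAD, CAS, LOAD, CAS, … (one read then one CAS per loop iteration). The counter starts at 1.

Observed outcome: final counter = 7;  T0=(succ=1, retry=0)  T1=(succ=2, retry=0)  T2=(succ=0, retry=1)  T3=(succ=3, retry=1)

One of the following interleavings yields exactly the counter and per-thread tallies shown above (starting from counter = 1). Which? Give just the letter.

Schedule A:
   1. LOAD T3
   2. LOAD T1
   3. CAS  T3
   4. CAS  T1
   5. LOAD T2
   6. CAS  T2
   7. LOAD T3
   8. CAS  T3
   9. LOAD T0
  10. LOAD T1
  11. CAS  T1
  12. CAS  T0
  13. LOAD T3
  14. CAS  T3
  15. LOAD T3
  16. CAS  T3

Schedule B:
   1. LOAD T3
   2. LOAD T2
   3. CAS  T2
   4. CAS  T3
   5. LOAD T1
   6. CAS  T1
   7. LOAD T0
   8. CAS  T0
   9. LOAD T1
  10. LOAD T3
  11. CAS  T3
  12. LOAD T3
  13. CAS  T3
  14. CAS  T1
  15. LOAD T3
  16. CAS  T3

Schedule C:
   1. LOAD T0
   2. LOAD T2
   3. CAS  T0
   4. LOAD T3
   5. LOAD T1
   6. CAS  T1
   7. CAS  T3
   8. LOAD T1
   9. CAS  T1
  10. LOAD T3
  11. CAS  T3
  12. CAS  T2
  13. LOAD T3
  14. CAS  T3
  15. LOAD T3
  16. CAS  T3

Tracing schedule C:
[1] T0.load  rd  (counter 1, T0.r 1)
[2] T2.load  rd  (counter 1, T2.r 1)
[3] T0.cas  hit  (counter 2, T0.r 1)
[4] T3.load  rd  (counter 2, T3.r 2)
[5] T1.load  rd  (counter 2, T1.r 2)
[6] T1.cas  hit  (counter 3, T1.r 2)
[7] T3.cas  miss  (counter 3, T3.r 2)
[8] T1.load  rd  (counter 3, T1.r 3)
[9] T1.cas  hit  (counter 4, T1.r 3)
[10] T3.load  rd  (counter 4, T3.r 4)
[11] T3.cas  hit  (counter 5, T3.r 4)
[12] T2.cas  miss  (counter 5, T2.r 1)
[13] T3.load  rd  (counter 5, T3.r 5)
[14] T3.cas  hit  (counter 6, T3.r 5)
[15] T3.load  rd  (counter 6, T3.r 6)
[16] T3.cas  hit  (counter 7, T3.r 6)

C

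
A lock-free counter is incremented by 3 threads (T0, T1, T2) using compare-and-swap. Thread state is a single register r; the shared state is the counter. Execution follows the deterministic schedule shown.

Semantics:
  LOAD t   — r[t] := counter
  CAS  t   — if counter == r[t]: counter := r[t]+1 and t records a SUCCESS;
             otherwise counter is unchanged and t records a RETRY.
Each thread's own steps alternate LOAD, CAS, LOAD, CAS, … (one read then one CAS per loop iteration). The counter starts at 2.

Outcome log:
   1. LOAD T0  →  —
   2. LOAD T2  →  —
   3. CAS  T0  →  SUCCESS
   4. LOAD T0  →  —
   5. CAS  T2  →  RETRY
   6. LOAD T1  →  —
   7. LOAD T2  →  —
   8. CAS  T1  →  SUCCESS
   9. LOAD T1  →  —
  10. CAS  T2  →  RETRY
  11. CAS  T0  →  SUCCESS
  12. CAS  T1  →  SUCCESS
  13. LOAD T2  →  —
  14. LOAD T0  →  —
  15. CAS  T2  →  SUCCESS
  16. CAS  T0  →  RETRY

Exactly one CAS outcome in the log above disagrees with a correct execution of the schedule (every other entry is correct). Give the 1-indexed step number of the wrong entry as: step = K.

step = 11

Correct run:
1. LOAD T0 → mem=2 r[T0]=2 [LOAD]
2. LOAD T2 → mem=2 r[T2]=2 [LOAD]
3. CAS T0 → mem=3 r[T0]=2 [OK]
4. LOAD T0 → mem=3 r[T0]=3 [LOAD]
5. CAS T2 → mem=3 r[T2]=2 [RETRY]
6. LOAD T1 → mem=3 r[T1]=3 [LOAD]
7. LOAD T2 → mem=3 r[T2]=3 [LOAD]
8. CAS T1 → mem=4 r[T1]=3 [OK]
9. LOAD T1 → mem=4 r[T1]=4 [LOAD]
10. CAS T2 → mem=4 r[T2]=3 [RETRY]
11. CAS T0 → mem=4 r[T0]=3 [RETRY]
12. CAS T1 → mem=5 r[T1]=4 [OK]
13. LOAD T2 → mem=5 r[T2]=5 [LOAD]
14. LOAD T0 → mem=5 r[T0]=5 [LOAD]
15. CAS T2 → mem=6 r[T2]=5 [OK]
16. CAS T0 → mem=6 r[T0]=5 [RETRY]
Flip is step 11.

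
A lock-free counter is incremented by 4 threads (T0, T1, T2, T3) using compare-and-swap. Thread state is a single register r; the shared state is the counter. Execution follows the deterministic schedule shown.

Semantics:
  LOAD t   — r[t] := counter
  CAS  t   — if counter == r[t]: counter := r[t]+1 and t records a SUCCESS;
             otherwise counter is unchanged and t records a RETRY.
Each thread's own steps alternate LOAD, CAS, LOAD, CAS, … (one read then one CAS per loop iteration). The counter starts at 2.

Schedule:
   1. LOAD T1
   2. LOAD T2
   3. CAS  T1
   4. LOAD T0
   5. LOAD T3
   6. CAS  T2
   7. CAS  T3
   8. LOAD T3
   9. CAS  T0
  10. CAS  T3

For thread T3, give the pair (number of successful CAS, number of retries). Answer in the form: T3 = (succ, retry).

step 1: T1 LOAD ⇒ load; ctr=2 reg=2
step 2: T2 LOAD ⇒ load; ctr=2 reg=2
step 3: T1 CAS ⇒ ok; ctr=3 reg=2
step 4: T0 LOAD ⇒ load; ctr=3 reg=3
step 5: T3 LOAD ⇒ load; ctr=3 reg=3
step 6: T2 CAS ⇒ retry; ctr=3 reg=2
step 7: T3 CAS ⇒ ok; ctr=4 reg=3
step 8: T3 LOAD ⇒ load; ctr=4 reg=4
step 9: T0 CAS ⇒ retry; ctr=4 reg=3
step 10: T3 CAS ⇒ ok; ctr=5 reg=4

T3 = (2, 0)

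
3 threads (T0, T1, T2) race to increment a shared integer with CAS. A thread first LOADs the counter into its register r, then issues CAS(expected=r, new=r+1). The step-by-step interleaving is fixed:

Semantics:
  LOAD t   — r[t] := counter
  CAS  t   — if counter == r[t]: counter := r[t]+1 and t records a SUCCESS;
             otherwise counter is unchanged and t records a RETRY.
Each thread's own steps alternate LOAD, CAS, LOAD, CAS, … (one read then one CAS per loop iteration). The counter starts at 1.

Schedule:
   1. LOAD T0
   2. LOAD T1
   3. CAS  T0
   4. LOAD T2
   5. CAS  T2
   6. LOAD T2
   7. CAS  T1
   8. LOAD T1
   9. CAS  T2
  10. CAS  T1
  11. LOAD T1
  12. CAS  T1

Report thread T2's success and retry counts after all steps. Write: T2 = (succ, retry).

step 1: T0 LOAD ⇒ load; ctr=1 reg=1
step 2: T1 LOAD ⇒ load; ctr=1 reg=1
step 3: T0 CAS ⇒ ok; ctr=2 reg=1
step 4: T2 LOAD ⇒ load; ctr=2 reg=2
step 5: T2 CAS ⇒ ok; ctr=3 reg=2
step 6: T2 LOAD ⇒ load; ctr=3 reg=3
step 7: T1 CAS ⇒ retry; ctr=3 reg=1
step 8: T1 LOAD ⇒ load; ctr=3 reg=3
step 9: T2 CAS ⇒ ok; ctr=4 reg=3
step 10: T1 CAS ⇒ retry; ctr=4 reg=3
step 11: T1 LOAD ⇒ load; ctr=4 reg=4
step 12: T1 CAS ⇒ ok; ctr=5 reg=4

T2 = (2, 0)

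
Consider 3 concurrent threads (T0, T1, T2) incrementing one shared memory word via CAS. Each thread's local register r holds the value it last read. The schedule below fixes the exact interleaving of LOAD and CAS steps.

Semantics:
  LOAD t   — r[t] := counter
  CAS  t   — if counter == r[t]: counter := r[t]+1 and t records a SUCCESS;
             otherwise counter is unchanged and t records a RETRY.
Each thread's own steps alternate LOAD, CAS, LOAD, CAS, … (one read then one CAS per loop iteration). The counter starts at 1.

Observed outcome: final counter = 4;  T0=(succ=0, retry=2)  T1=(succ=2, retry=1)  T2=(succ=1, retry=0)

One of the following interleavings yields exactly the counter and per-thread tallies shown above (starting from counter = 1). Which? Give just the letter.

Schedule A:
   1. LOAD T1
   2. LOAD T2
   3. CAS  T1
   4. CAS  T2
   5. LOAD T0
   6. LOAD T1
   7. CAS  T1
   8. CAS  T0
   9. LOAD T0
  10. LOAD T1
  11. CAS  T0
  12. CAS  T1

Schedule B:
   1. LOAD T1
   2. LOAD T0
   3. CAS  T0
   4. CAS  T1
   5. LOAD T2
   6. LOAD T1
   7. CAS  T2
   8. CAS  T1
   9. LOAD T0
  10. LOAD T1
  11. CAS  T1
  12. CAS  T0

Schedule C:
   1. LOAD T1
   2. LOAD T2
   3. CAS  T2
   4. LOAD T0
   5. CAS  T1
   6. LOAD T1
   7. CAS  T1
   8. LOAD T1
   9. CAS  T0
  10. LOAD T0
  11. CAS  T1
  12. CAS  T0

C

Tracing schedule C:
T1 LOAD — after: cnt=1, r=1 — load
T2 LOAD — after: cnt=1, r=1 — load
T2 CAS — after: cnt=2, r=1 — ok
T0 LOAD — after: cnt=2, r=2 — load
T1 CAS — after: cnt=2, r=1 — retry
T1 LOAD — after: cnt=2, r=2 — load
T1 CAS — after: cnt=3, r=2 — ok
T1 LOAD — after: cnt=3, r=3 — load
T0 CAS — after: cnt=3, r=2 — retry
T0 LOAD — after: cnt=3, r=3 — load
T1 CAS — after: cnt=4, r=3 — ok
T0 CAS — after: cnt=4, r=3 — retry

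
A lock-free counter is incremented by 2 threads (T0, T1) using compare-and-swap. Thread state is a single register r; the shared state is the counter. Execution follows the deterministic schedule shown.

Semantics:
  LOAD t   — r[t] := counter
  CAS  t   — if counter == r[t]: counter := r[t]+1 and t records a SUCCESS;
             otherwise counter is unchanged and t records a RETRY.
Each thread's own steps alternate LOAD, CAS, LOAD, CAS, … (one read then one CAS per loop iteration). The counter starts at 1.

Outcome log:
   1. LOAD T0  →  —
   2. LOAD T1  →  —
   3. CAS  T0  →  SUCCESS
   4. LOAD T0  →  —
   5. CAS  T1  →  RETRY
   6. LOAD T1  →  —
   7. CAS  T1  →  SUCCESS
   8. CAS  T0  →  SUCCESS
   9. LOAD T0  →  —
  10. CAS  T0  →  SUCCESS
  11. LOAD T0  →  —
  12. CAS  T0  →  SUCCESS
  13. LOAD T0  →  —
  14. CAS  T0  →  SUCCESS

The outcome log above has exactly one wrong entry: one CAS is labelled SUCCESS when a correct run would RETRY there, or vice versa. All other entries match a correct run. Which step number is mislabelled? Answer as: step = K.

Re-executing:
[1] T0.load  rd  (counter 1, T0.r 1)
[2] T1.load  rd  (counter 1, T1.r 1)
[3] T0.cas  hit  (counter 2, T0.r 1)
[4] T0.load  rd  (counter 2, T0.r 2)
[5] T1.cas  miss  (counter 2, T1.r 1)
[6] T1.load  rd  (counter 2, T1.r 2)
[7] T1.cas  hit  (counter 3, T1.r 2)
[8] T0.cas  miss  (counter 3, T0.r 2)
[9] T0.load  rd  (counter 3, T0.r 3)
[10] T0.cas  hit  (counter 4, T0.r 3)
[11] T0.load  rd  (counter 4, T0.r 4)
[12] T0.cas  hit  (counter 5, T0.r 4)
[13] T0.load  rd  (counter 5, T0.r 5)
[14] T0.cas  hit  (counter 6, T0.r 5)
Flip is step 8.

step = 8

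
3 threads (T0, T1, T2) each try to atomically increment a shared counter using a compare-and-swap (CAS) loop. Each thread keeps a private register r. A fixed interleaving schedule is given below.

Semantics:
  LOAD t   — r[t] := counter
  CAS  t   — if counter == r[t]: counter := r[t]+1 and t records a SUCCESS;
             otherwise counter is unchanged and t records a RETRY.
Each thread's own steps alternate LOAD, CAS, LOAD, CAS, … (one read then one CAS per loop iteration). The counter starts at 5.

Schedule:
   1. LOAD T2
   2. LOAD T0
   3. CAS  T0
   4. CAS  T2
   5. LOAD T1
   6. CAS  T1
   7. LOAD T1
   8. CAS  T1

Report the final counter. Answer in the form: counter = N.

counter = 8

[1] T2.load  rd  (counter 5, T2.r 5)
[2] T0.load  rd  (counter 5, T0.r 5)
[3] T0.cas  hit  (counter 6, T0.r 5)
[4] T2.cas  miss  (counter 6, T2.r 5)
[5] T1.load  rd  (counter 6, T1.r 6)
[6] T1.cas  hit  (counter 7, T1.r 6)
[7] T1.load  rd  (counter 7, T1.r 7)
[8] T1.cas  hit  (counter 8, T1.r 7)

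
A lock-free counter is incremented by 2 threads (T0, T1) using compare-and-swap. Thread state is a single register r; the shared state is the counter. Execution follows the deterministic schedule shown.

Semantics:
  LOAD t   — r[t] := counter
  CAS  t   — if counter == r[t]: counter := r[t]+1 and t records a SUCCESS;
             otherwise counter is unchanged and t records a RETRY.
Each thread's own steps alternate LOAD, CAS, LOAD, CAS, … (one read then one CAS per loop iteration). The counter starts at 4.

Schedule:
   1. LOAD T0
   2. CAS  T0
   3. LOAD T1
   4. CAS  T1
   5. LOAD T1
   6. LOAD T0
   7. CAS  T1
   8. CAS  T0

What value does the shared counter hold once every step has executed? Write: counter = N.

   1) LOAD T0:  M=4  r_T0=4
   2) CAS  T0:  M=5  r_T0=4 ✓
   3) LOAD T1:  M=5  r_T1=5
   4) CAS  T1:  M=6  r_T1=5 ✓
   5) LOAD T1:  M=6  r_T1=6
   6) LOAD T0:  M=6  r_T0=6
   7) CAS  T1:  M=7  r_T1=6 ✓
   8) CAS  T0:  M=7  r_T0=6 ✗

counter = 7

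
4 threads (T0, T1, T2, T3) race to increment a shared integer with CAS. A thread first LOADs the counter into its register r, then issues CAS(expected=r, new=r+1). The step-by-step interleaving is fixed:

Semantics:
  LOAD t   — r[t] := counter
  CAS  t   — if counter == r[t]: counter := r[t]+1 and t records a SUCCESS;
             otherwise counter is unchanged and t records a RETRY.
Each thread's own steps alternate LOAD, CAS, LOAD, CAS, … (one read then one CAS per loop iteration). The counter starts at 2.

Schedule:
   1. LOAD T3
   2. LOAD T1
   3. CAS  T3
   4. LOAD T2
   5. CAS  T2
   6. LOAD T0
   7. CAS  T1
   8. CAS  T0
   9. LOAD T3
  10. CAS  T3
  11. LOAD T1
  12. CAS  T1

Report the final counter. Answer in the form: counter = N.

counter = 7

#1 T3 reads 2
#2 T1 reads 2
#3 T3 CAS(2→3) writes; counter now 3
#4 T2 reads 3
#5 T2 CAS(3→4) writes; counter now 4
#6 T0 reads 4
#7 T1 CAS(2→3) fails; counter now 4
#8 T0 CAS(4→5) writes; counter now 5
#9 T3 reads 5
#10 T3 CAS(5→6) writes; counter now 6
#11 T1 reads 6
#12 T1 CAS(6→7) writes; counter now 7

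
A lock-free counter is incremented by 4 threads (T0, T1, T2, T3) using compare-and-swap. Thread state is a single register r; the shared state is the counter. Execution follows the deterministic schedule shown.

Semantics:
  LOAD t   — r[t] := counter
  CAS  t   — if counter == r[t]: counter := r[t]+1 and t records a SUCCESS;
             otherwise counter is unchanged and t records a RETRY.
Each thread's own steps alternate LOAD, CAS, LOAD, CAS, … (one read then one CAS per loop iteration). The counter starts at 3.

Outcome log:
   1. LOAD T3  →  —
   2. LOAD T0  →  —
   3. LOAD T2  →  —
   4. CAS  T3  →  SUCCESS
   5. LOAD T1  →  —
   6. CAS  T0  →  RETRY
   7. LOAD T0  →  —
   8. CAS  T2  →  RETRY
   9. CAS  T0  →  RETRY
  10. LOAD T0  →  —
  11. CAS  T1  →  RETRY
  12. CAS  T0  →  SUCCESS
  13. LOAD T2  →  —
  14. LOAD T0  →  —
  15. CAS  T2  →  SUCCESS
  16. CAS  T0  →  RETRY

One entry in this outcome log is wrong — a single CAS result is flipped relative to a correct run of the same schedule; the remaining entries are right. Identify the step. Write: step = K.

step = 9

Reference trace:
   1) LOAD T3:  M=3  r_T3=3
   2) LOAD T0:  M=3  r_T0=3
   3) LOAD T2:  M=3  r_T2=3
   4) CAS  T3:  M=4  r_T3=3 ✓
   5) LOAD T1:  M=4  r_T1=4
   6) CAS  T0:  M=4  r_T0=3 ✗
   7) LOAD T0:  M=4  r_T0=4
   8) CAS  T2:  M=4  r_T2=3 ✗
   9) CAS  T0:  M=5  r_T0=4 ✓
  10) LOAD T0:  M=5  r_T0=5
  11) CAS  T1:  M=5  r_T1=4 ✗
  12) CAS  T0:  M=6  r_T0=5 ✓
  13) LOAD T2:  M=6  r_T2=6
  14) LOAD T0:  M=6  r_T0=6
  15) CAS  T2:  M=7  r_T2=6 ✓
  16) CAS  T0:  M=7  r_T0=6 ✗
Mismatch at 9.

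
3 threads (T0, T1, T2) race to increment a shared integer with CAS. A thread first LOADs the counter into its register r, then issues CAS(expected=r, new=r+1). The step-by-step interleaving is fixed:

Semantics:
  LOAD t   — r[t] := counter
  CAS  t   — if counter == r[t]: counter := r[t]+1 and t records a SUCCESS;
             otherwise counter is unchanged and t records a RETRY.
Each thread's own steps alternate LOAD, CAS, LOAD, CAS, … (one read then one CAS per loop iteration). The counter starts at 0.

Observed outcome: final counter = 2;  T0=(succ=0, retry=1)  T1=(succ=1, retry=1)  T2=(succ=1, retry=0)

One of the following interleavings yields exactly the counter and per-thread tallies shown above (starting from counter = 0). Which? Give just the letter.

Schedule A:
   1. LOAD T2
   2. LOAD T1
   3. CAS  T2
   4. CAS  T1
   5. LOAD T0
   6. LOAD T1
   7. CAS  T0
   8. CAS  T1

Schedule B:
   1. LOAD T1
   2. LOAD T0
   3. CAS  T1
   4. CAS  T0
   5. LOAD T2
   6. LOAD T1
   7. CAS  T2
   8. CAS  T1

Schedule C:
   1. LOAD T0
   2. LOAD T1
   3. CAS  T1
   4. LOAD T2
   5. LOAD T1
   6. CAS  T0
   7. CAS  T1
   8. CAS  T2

B

Tracing schedule B:
step 1: T1 LOAD ⇒ load; ctr=0 reg=0
step 2: T0 LOAD ⇒ load; ctr=0 reg=0
step 3: T1 CAS ⇒ ok; ctr=1 reg=0
step 4: T0 CAS ⇒ retry; ctr=1 reg=0
step 5: T2 LOAD ⇒ load; ctr=1 reg=1
step 6: T1 LOAD ⇒ load; ctr=1 reg=1
step 7: T2 CAS ⇒ ok; ctr=2 reg=1
step 8: T1 CAS ⇒ retry; ctr=2 reg=1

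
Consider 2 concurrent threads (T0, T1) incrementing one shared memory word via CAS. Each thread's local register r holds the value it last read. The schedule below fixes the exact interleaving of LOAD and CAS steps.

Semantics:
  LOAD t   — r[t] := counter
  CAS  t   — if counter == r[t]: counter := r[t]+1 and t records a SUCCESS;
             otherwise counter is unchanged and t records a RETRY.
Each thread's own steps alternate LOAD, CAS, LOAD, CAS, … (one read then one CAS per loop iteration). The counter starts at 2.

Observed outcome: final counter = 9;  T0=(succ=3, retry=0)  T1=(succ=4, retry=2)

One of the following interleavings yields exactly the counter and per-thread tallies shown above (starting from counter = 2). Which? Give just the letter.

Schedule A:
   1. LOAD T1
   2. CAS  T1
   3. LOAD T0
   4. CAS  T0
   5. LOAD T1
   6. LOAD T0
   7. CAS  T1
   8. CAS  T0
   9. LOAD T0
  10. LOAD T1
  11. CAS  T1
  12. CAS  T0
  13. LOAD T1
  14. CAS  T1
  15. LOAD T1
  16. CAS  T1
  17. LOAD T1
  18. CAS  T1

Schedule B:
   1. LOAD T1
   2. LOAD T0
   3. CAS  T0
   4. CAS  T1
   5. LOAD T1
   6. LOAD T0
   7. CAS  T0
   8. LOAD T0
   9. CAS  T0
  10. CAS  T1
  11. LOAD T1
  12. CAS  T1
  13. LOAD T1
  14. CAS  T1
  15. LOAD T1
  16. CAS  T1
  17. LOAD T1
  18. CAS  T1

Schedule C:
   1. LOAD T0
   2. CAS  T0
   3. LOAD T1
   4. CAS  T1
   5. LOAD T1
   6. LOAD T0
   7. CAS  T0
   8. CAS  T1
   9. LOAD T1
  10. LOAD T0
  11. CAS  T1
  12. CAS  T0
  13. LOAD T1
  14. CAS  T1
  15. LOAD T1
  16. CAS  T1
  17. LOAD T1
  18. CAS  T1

B

Simulating candidate B:
T1 LOAD — after: cnt=2, r=2 — load
T0 LOAD — after: cnt=2, r=2 — load
T0 CAS — after: cnt=3, r=2 — ok
T1 CAS — after: cnt=3, r=2 — retry
T1 LOAD — after: cnt=3, r=3 — load
T0 LOAD — after: cnt=3, r=3 — load
T0 CAS — after: cnt=4, r=3 — ok
T0 LOAD — after: cnt=4, r=4 — load
T0 CAS — after: cnt=5, r=4 — ok
T1 CAS — after: cnt=5, r=3 — retry
T1 LOAD — after: cnt=5, r=5 — load
T1 CAS — after: cnt=6, r=5 — ok
T1 LOAD — after: cnt=6, r=6 — load
T1 CAS — after: cnt=7, r=6 — ok
T1 LOAD — after: cnt=7, r=7 — load
T1 CAS — after: cnt=8, r=7 — ok
T1 LOAD — after: cnt=8, r=8 — load
T1 CAS — after: cnt=9, r=8 — ok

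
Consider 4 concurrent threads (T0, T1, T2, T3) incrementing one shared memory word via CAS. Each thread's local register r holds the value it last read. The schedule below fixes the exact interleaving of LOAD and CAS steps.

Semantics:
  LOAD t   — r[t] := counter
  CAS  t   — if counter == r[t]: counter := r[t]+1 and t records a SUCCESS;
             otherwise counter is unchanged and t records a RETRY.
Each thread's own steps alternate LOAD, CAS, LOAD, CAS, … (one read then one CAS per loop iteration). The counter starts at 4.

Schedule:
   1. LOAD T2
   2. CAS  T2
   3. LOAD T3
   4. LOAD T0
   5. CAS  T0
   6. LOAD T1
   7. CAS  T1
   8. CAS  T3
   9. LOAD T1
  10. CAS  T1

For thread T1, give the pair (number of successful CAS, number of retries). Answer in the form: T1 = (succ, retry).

T1 = (2, 0)

   1) LOAD T2:  M=4  r_T2=4
   2) CAS  T2:  M=5  r_T2=4 ✓
   3) LOAD T3:  M=5  r_T3=5
   4) LOAD T0:  M=5  r_T0=5
   5) CAS  T0:  M=6  r_T0=5 ✓
   6) LOAD T1:  M=6  r_T1=6
   7) CAS  T1:  M=7  r_T1=6 ✓
   8) CAS  T3:  M=7  r_T3=5 ✗
   9) LOAD T1:  M=7  r_T1=7
  10) CAS  T1:  M=8  r_T1=7 ✓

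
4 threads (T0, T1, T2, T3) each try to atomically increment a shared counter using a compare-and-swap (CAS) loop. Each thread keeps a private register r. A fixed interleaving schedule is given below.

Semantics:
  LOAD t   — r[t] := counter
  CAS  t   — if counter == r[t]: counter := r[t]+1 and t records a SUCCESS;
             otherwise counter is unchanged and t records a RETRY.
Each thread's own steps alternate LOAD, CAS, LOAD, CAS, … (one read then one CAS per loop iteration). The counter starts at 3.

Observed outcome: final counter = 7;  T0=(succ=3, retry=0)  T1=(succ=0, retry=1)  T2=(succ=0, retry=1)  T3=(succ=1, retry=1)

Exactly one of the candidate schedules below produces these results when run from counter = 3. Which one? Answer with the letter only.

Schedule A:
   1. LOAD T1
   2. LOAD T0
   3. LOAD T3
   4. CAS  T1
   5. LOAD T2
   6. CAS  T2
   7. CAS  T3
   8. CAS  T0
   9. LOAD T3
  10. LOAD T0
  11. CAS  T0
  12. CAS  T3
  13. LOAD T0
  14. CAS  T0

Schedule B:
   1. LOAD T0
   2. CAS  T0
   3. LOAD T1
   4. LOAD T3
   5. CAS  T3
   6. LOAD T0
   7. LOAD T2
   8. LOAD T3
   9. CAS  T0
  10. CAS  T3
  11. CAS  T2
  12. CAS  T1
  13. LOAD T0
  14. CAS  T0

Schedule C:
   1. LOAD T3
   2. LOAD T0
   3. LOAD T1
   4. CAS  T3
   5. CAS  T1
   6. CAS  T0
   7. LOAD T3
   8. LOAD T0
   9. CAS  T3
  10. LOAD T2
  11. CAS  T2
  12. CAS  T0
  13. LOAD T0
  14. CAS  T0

Run B:
#1 T0 reads 3
#2 T0 CAS(3→4) writes; counter now 4
#3 T1 reads 4
#4 T3 reads 4
#5 T3 CAS(4→5) writes; counter now 5
#6 T0 reads 5
#7 T2 reads 5
#8 T3 reads 5
#9 T0 CAS(5→6) writes; counter now 6
#10 T3 CAS(5→6) fails; counter now 6
#11 T2 CAS(5→6) fails; counter now 6
#12 T1 CAS(4→5) fails; counter now 6
#13 T0 reads 6
#14 T0 CAS(6→7) writes; counter now 7

B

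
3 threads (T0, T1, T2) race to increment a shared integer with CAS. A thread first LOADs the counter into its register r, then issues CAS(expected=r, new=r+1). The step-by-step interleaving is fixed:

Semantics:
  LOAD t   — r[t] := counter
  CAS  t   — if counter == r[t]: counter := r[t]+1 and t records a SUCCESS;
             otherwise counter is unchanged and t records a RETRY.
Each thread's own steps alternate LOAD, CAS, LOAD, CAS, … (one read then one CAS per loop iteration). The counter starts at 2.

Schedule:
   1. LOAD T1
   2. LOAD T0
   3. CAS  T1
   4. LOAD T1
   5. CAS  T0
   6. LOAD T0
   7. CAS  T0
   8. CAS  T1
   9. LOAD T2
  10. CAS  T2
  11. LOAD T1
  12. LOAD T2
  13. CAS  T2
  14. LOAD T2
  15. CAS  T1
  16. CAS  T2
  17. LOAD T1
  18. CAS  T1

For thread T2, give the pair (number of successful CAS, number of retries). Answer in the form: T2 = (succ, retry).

T2 = (3, 0)

1. LOAD T1 → mem=2 r[T1]=2 [LOAD]
2. LOAD T0 → mem=2 r[T0]=2 [LOAD]
3. CAS T1 → mem=3 r[T1]=2 [OK]
4. LOAD T1 → mem=3 r[T1]=3 [LOAD]
5. CAS T0 → mem=3 r[T0]=2 [RETRY]
6. LOAD T0 → mem=3 r[T0]=3 [LOAD]
7. CAS T0 → mem=4 r[T0]=3 [OK]
8. CAS T1 → mem=4 r[T1]=3 [RETRY]
9. LOAD T2 → mem=4 r[T2]=4 [LOAD]
10. CAS T2 → mem=5 r[T2]=4 [OK]
11. LOAD T1 → mem=5 r[T1]=5 [LOAD]
12. LOAD T2 → mem=5 r[T2]=5 [LOAD]
13. CAS T2 → mem=6 r[T2]=5 [OK]
14. LOAD T2 → mem=6 r[T2]=6 [LOAD]
15. CAS T1 → mem=6 r[T1]=5 [RETRY]
16. CAS T2 → mem=7 r[T2]=6 [OK]
17. LOAD T1 → mem=7 r[T1]=7 [LOAD]
18. CAS T1 → mem=8 r[T1]=7 [OK]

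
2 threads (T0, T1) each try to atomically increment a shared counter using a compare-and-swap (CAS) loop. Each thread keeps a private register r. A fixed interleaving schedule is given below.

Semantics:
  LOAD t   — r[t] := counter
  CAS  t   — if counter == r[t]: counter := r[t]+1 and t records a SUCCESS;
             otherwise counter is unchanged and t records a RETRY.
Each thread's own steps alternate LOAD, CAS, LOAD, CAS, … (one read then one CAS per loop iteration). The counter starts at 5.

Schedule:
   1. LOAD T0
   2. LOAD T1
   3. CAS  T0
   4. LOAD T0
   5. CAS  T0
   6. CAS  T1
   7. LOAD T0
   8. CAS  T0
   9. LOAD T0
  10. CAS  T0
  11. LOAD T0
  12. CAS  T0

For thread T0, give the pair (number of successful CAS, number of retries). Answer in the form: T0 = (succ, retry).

step 1: T0 LOAD ⇒ load; ctr=5 reg=5
step 2: T1 LOAD ⇒ load; ctr=5 reg=5
step 3: T0 CAS ⇒ ok; ctr=6 reg=5
step 4: T0 LOAD ⇒ load; ctr=6 reg=6
step 5: T0 CAS ⇒ ok; ctr=7 reg=6
step 6: T1 CAS ⇒ retry; ctr=7 reg=5
step 7: T0 LOAD ⇒ load; ctr=7 reg=7
step 8: T0 CAS ⇒ ok; ctr=8 reg=7
step 9: T0 LOAD ⇒ load; ctr=8 reg=8
step 10: T0 CAS ⇒ ok; ctr=9 reg=8
step 11: T0 LOAD ⇒ load; ctr=9 reg=9
step 12: T0 CAS ⇒ ok; ctr=10 reg=9

T0 = (5, 0)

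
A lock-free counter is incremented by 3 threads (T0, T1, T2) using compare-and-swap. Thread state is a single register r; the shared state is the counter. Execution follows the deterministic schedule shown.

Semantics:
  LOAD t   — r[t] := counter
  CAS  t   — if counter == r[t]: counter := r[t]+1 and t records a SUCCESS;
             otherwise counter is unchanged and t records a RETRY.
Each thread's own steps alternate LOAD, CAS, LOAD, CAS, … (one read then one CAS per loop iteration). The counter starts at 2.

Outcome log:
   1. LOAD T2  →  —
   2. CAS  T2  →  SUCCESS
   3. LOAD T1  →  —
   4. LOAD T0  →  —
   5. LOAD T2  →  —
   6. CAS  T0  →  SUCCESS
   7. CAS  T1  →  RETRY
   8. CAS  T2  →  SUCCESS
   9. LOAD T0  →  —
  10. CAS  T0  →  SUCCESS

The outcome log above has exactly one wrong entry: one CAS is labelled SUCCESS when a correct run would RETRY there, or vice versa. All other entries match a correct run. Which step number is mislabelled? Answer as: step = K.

step = 8

Correct run:
1. LOAD T2 → mem=2 r[T2]=2 [LOAD]
2. CAS T2 → mem=3 r[T2]=2 [OK]
3. LOAD T1 → mem=3 r[T1]=3 [LOAD]
4. LOAD T0 → mem=3 r[T0]=3 [LOAD]
5. LOAD T2 → mem=3 r[T2]=3 [LOAD]
6. CAS T0 → mem=4 r[T0]=3 [OK]
7. CAS T1 → mem=4 r[T1]=3 [RETRY]
8. CAS T2 → mem=4 r[T2]=3 [RETRY]
9. LOAD T0 → mem=4 r[T0]=4 [LOAD]
10. CAS T0 → mem=5 r[T0]=4 [OK]
Log disagrees first at step 8.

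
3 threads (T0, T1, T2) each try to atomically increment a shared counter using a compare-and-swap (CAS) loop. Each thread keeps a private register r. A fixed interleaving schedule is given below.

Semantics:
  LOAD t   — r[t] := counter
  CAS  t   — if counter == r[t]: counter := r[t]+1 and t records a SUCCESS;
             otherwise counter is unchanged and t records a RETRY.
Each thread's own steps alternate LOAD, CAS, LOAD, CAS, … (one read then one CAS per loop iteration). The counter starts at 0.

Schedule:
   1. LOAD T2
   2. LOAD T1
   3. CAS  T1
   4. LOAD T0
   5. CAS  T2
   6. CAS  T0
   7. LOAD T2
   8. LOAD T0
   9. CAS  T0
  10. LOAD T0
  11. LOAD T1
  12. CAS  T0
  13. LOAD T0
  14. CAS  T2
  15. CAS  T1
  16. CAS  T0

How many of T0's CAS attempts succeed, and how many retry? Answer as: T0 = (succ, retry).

T0 = (4, 0)

#1 T2 reads 0
#2 T1 reads 0
#3 T1 CAS(0→1) writes; counter now 1
#4 T0 reads 1
#5 T2 CAS(0→1) fails; counter now 1
#6 T0 CAS(1→2) writes; counter now 2
#7 T2 reads 2
#8 T0 reads 2
#9 T0 CAS(2→3) writes; counter now 3
#10 T0 reads 3
#11 T1 reads 3
#12 T0 CAS(3→4) writes; counter now 4
#13 T0 reads 4
#14 T2 CAS(2→3) fails; counter now 4
#15 T1 CAS(3→4) fails; counter now 4
#16 T0 CAS(4→5) writes; counter now 5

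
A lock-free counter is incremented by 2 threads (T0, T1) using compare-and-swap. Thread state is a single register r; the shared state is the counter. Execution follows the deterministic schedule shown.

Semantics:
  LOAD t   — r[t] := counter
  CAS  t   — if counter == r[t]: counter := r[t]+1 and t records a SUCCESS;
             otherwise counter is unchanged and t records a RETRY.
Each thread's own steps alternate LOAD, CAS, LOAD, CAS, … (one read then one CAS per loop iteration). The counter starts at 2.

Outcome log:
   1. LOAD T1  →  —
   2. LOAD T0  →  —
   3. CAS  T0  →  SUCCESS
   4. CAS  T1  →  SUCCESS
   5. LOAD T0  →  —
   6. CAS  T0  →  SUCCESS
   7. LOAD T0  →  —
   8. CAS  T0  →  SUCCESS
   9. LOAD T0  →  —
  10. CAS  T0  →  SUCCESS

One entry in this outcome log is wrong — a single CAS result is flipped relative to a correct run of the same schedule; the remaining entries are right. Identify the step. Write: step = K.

step = 4

Reference trace:
1. LOAD T1 → mem=2 r[T1]=2 [LOAD]
2. LOAD T0 → mem=2 r[T0]=2 [LOAD]
3. CAS T0 → mem=3 r[T0]=2 [OK]
4. CAS T1 → mem=3 r[T1]=2 [RETRY]
5. LOAD T0 → mem=3 r[T0]=3 [LOAD]
6. CAS T0 → mem=4 r[T0]=3 [OK]
7. LOAD T0 → mem=4 r[T0]=4 [LOAD]
8. CAS T0 → mem=5 r[T0]=4 [OK]
9. LOAD T0 → mem=5 r[T0]=5 [LOAD]
10. CAS T0 → mem=6 r[T0]=5 [OK]
Log disagrees first at step 4.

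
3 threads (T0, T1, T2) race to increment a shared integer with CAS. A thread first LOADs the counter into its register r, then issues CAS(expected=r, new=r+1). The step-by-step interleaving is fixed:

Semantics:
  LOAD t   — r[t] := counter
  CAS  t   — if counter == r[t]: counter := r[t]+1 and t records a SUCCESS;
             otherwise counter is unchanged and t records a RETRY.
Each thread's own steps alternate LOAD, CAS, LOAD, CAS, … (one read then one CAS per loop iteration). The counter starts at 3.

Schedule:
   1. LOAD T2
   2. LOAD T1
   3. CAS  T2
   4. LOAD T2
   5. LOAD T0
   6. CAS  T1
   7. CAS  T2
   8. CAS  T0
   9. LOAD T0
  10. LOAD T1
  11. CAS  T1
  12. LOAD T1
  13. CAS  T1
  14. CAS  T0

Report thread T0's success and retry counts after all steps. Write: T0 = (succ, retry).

step 1: T2 LOAD ⇒ load; ctr=3 reg=3
step 2: T1 LOAD ⇒ load; ctr=3 reg=3
step 3: T2 CAS ⇒ ok; ctr=4 reg=3
step 4: T2 LOAD ⇒ load; ctr=4 reg=4
step 5: T0 LOAD ⇒ load; ctr=4 reg=4
step 6: T1 CAS ⇒ retry; ctr=4 reg=3
step 7: T2 CAS ⇒ ok; ctr=5 reg=4
step 8: T0 CAS ⇒ retry; ctr=5 reg=4
step 9: T0 LOAD ⇒ load; ctr=5 reg=5
step 10: T1 LOAD ⇒ load; ctr=5 reg=5
step 11: T1 CAS ⇒ ok; ctr=6 reg=5
step 12: T1 LOAD ⇒ load; ctr=6 reg=6
step 13: T1 CAS ⇒ ok; ctr=7 reg=6
step 14: T0 CAS ⇒ retry; ctr=7 reg=5

T0 = (0, 2)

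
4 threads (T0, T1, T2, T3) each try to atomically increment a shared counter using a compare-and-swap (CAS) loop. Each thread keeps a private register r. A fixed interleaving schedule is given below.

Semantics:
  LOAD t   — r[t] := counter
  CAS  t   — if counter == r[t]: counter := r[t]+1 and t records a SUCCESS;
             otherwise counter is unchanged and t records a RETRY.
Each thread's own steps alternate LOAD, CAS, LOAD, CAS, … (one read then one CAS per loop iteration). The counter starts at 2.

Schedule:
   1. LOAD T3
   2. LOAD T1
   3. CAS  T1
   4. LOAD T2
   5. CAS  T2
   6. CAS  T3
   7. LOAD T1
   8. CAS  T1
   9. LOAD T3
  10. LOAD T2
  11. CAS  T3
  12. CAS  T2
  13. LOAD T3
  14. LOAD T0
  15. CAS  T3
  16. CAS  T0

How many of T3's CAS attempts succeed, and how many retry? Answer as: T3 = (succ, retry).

T3 LOAD — after: cnt=2, r=2 — load
T1 LOAD — after: cnt=2, r=2 — load
T1 CAS — after: cnt=3, r=2 — ok
T2 LOAD — after: cnt=3, r=3 — load
T2 CAS — after: cnt=4, r=3 — ok
T3 CAS — after: cnt=4, r=2 — retry
T1 LOAD — after: cnt=4, r=4 — load
T1 CAS — after: cnt=5, r=4 — ok
T3 LOAD — after: cnt=5, r=5 — load
T2 LOAD — after: cnt=5, r=5 — load
T3 CAS — after: cnt=6, r=5 — ok
T2 CAS — after: cnt=6, r=5 — retry
T3 LOAD — after: cnt=6, r=6 — load
T0 LOAD — after: cnt=6, r=6 — load
T3 CAS — after: cnt=7, r=6 — ok
T0 CAS — after: cnt=7, r=6 — retry

T3 = (2, 1)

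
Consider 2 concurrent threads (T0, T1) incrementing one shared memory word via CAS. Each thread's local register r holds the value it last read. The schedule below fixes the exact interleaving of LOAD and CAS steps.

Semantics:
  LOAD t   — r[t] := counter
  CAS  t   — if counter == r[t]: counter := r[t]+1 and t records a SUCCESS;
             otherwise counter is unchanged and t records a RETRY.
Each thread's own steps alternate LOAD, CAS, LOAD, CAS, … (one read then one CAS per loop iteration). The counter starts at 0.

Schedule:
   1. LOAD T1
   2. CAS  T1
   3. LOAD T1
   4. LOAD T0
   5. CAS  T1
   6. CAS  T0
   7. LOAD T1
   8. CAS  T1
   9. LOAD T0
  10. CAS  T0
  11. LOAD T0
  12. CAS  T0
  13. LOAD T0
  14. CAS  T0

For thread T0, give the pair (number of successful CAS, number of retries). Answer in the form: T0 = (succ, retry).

[1] T1.load  rd  (counter 0, T1.r 0)
[2] T1.cas  hit  (counter 1, T1.r 0)
[3] T1.load  rd  (counter 1, T1.r 1)
[4] T0.load  rd  (counter 1, T0.r 1)
[5] T1.cas  hit  (counter 2, T1.r 1)
[6] T0.cas  miss  (counter 2, T0.r 1)
[7] T1.load  rd  (counter 2, T1.r 2)
[8] T1.cas  hit  (counter 3, T1.r 2)
[9] T0.load  rd  (counter 3, T0.r 3)
[10] T0.cas  hit  (counter 4, T0.r 3)
[11] T0.load  rd  (counter 4, T0.r 4)
[12] T0.cas  hit  (counter 5, T0.r 4)
[13] T0.load  rd  (counter 5, T0.r 5)
[14] T0.cas  hit  (counter 6, T0.r 5)

T0 = (3, 1)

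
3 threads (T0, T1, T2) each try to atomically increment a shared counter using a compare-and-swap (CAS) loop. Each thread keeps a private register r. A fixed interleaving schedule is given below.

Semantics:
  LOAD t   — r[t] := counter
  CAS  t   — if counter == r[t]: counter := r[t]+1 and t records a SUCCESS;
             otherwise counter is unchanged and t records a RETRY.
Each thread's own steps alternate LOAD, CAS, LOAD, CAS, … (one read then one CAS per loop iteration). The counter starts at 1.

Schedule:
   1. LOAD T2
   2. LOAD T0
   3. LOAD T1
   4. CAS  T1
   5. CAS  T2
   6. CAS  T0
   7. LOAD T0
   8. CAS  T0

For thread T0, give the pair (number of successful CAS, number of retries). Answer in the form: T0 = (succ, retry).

[1] T2.load  rd  (counter 1, T2.r 1)
[2] T0.load  rd  (counter 1, T0.r 1)
[3] T1.load  rd  (counter 1, T1.r 1)
[4] T1.cas  hit  (counter 2, T1.r 1)
[5] T2.cas  miss  (counter 2, T2.r 1)
[6] T0.cas  miss  (counter 2, T0.r 1)
[7] T0.load  rd  (counter 2, T0.r 2)
[8] T0.cas  hit  (counter 3, T0.r 2)

T0 = (1, 1)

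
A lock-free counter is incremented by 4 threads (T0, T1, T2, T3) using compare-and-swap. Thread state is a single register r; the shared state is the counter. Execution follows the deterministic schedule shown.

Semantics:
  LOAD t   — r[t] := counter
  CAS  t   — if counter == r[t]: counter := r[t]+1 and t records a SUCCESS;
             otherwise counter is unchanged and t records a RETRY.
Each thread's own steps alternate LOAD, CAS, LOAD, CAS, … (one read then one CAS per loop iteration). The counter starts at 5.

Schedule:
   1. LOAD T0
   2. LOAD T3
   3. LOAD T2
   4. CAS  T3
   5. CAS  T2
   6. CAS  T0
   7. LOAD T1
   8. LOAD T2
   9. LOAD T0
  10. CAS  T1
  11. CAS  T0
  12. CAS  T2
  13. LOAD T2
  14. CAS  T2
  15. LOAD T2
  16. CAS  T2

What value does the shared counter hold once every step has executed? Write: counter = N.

1. LOAD T0 → mem=5 r[T0]=5 [LOAD]
2. LOAD T3 → mem=5 r[T3]=5 [LOAD]
3. LOAD T2 → mem=5 r[T2]=5 [LOAD]
4. CAS T3 → mem=6 r[T3]=5 [OK]
5. CAS T2 → mem=6 r[T2]=5 [RETRY]
6. CAS T0 → mem=6 r[T0]=5 [RETRY]
7. LOAD T1 → mem=6 r[T1]=6 [LOAD]
8. LOAD T2 → mem=6 r[T2]=6 [LOAD]
9. LOAD T0 → mem=6 r[T0]=6 [LOAD]
10. CAS T1 → mem=7 r[T1]=6 [OK]
11. CAS T0 → mem=7 r[T0]=6 [RETRY]
12. CAS T2 → mem=7 r[T2]=6 [RETRY]
13. LOAD T2 → mem=7 r[T2]=7 [LOAD]
14. CAS T2 → mem=8 r[T2]=7 [OK]
15. LOAD T2 → mem=8 r[T2]=8 [LOAD]
16. CAS T2 → mem=9 r[T2]=8 [OK]

counter = 9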